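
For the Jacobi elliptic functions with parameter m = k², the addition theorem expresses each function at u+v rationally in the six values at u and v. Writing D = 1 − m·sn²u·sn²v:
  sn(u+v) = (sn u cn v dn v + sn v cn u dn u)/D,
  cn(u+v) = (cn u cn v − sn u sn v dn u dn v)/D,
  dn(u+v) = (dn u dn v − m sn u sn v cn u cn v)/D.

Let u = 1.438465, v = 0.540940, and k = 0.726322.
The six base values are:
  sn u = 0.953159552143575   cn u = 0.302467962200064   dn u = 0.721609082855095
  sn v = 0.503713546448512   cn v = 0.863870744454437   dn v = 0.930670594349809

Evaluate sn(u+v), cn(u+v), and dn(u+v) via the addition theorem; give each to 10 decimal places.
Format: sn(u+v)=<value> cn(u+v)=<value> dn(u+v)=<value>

sn(u+v)=0.9975742383 cn(u+v)=-0.0696106243 dn(u+v)=0.6892116064

m = k² = 0.527543647684
D = 1 − m·sn²u·sn²v = 0.8783934778611744
sn(u+v) = (sn u·cn v·dn v + sn v·cn u·dn u)/D = 0.8762627046315686/0.8783934778611744 = 0.997574238330191
cn(u+v) = (cn u·cn v − sn u·sn v·dn u·dn v)/D = -0.06114551840337879/0.8783934778611744 = -0.06961062433234793
dn(u+v) = (dn u·dn v − m·sn u·sn v·cn u·cn v)/D = 0.6053989799301942/0.8783934778611744 = 0.6892116064025175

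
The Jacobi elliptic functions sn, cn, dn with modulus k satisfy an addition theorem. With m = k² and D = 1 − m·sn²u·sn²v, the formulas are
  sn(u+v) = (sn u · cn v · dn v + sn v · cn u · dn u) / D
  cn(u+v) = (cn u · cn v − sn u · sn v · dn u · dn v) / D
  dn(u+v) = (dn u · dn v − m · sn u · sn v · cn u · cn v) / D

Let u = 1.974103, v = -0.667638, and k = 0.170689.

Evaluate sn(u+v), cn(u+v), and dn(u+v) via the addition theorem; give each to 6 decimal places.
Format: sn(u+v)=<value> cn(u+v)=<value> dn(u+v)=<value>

sn(u+v)=0.963232 cn(u+v)=0.268671 dn(u+v)=0.986392

sn u = 0.9263450724732662, cn u = -0.3766759969848081, dn u = 0.9874203975426454
sn v = -0.6180949592735682, cn v = 0.7861034418704742, dn v = 0.9944190896094718
m = k² = 0.029134734721
D = 1 − m·sn²u·sn²v = 0.9904485993399644
sn(u+v) = (sn u·cn v·dn v + sn v·cn u·dn u)/D = 0.9540317465254201/0.9904485993399644 = 0.9632319609126485
cn(u+v) = (cn u·cn v − sn u·sn v·dn u·dn v)/D = 0.2661049690557355/0.9904485993399644 = 0.268671154901999
dn(u+v) = (dn u·dn v − m·sn u·sn v·cn u·cn v)/D = 0.9769701504753615/0.9904485993399644 = 0.9863915715832352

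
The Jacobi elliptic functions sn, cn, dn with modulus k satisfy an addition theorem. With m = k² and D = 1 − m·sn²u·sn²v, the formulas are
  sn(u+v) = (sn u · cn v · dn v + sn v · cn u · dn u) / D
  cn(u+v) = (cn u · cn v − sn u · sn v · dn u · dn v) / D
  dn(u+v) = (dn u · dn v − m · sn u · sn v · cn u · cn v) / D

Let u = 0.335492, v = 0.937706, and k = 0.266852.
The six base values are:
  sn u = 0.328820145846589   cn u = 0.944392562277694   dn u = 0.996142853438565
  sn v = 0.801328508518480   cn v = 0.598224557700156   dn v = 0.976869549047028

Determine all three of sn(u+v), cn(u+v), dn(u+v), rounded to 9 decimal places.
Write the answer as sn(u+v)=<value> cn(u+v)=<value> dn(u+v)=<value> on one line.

sn(u+v)=0.950708358 cn(u+v)=0.310086469 dn(u+v)=0.967283365

m = k² = 0.071209989904
D = 1 − m·sn²u·sn²v = 0.9950559944807191
sn(u+v) = (sn u·cn v·dn v + sn v·cn u·dn u)/D = 0.9460080506044008/0.9950559944807191 = 0.9507083579734481
cn(u+v) = (cn u·cn v − sn u·sn v·dn u·dn v)/D = 0.3085533995010818/0.9950559944807191 = 0.3100864687138574
dn(u+v) = (dn u·dn v − m·sn u·sn v·cn u·cn v)/D = 0.962501110737108/0.9950559944807191 = 0.9672833650325376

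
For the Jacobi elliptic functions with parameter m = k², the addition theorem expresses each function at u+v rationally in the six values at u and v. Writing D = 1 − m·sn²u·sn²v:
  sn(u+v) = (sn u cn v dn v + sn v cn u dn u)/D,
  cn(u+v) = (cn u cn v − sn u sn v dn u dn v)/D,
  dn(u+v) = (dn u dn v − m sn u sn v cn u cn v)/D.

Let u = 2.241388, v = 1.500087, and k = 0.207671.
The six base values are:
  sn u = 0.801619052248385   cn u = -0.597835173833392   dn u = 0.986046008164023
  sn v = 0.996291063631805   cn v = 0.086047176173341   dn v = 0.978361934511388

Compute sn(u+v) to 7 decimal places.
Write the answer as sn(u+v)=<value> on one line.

sn(u+v)=-0.5345258

m = k² = 0.043127244241
D = 1 − m·sn²u·sn²v = 0.9724919224950396
sn(u+v) = (sn u·cn v·dn v + sn v·cn u·dn u)/D = -0.5198220689594626/0.9724919224950396 = -0.534525847398094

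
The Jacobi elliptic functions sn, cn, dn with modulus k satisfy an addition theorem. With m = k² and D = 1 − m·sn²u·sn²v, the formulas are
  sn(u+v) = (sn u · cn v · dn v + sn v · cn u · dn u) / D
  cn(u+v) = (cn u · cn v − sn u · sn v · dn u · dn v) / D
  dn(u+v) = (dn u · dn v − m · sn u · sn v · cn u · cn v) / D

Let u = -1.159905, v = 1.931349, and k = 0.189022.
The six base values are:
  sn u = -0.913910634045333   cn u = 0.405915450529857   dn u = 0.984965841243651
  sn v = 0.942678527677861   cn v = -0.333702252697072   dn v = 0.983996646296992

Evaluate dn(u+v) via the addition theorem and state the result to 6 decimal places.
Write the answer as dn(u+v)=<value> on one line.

m = k² = 0.035729316484
D = 1 − m·sn²u·sn²v = 0.973480862253785
dn(u+v) = (dn u·dn v − m·sn u·sn v·cn u·cn v)/D = 0.965033557655376/0.973480862253785 = 0.9913225776428187

dn(u+v)=0.991323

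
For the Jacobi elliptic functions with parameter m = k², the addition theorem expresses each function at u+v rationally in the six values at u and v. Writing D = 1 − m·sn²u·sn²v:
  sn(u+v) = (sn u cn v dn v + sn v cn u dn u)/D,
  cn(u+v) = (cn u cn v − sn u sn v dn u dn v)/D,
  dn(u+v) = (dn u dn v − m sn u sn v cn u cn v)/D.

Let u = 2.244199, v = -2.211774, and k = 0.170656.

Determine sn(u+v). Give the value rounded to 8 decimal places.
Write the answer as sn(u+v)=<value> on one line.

sn(u+v)=0.03241915

sn u = 0.794057830100575, cn u = -0.6078422183889223, dn u = 0.9907758784040234
sn v = -0.8131679519331387, cn v = -0.5820291074756182, dn v = 0.9903243583745802
m = k² = 0.029123470336
D = 1 − m·sn²u·sn²v = 0.9878575059990068
sn(u+v) = (sn u·cn v·dn v + sn v·cn u·dn u)/D = 0.03202550373762189/0.9878575059990068 = 0.0324191531097746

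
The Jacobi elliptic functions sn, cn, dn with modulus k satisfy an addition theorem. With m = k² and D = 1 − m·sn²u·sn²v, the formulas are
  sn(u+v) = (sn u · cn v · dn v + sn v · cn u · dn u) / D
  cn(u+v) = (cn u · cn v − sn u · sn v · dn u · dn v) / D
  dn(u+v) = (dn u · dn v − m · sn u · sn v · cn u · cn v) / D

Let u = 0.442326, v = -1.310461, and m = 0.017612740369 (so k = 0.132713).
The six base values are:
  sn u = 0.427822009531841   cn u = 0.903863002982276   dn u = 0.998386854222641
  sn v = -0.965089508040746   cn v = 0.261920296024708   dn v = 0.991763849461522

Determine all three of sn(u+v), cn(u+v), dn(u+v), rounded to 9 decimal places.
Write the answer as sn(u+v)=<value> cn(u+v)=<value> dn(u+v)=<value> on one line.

m = k² = 0.017612740369
D = 1 − m·sn²u·sn²v = 0.9969974629974201
sn(u+v) = (sn u·cn v·dn v + sn v·cn u·dn u)/D = -0.7597691764553368/0.9969974629974201 = -0.762057281641551
cn(u+v) = (cn u·cn v − sn u·sn v·dn u·dn v)/D = 0.6455654418660213/0.9969974629974201 = 0.6475096134399008
dn(u+v) = (dn u·dn v − m·sn u·sn v·cn u·cn v)/D = 0.9918855785367623/0.9969974629974201 = 0.9948727206935018

sn(u+v)=-0.762057282 cn(u+v)=0.647509613 dn(u+v)=0.994872721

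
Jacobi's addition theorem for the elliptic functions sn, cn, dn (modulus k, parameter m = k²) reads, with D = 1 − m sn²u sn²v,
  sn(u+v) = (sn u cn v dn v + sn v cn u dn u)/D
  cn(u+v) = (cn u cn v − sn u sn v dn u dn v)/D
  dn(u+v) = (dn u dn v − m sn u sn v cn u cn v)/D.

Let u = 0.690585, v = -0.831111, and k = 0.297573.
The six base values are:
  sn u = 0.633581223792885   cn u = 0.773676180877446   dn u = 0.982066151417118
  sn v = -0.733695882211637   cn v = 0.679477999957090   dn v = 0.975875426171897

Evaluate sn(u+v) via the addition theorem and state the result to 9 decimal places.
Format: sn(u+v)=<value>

sn(u+v)=-0.140023561

m = k² = 0.088549690329
D = 1 − m·sn²u·sn²v = 0.9808652053028008
sn(u+v) = (sn u·cn v·dn v + sn v·cn u·dn u)/D = -0.1373442388672262/0.9808652053028008 = -0.1400235609589464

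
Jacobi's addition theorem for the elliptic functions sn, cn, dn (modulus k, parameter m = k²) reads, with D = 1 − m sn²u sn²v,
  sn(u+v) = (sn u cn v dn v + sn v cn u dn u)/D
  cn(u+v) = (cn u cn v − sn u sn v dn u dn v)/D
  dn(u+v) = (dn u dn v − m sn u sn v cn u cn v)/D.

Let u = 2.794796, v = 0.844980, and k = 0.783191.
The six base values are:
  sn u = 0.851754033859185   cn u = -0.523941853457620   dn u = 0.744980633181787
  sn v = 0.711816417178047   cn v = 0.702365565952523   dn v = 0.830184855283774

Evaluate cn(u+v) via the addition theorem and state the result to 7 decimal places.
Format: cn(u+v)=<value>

cn(u+v)=-0.9592642

m = k² = 0.613388142481
D = 1 − m·sn²u·sn²v = 0.7745242839035222
cn(u+v) = (cn u·cn v − sn u·sn v·dn u·dn v)/D = -0.7429734356135983/0.7745242839035222 = -0.9592642232843742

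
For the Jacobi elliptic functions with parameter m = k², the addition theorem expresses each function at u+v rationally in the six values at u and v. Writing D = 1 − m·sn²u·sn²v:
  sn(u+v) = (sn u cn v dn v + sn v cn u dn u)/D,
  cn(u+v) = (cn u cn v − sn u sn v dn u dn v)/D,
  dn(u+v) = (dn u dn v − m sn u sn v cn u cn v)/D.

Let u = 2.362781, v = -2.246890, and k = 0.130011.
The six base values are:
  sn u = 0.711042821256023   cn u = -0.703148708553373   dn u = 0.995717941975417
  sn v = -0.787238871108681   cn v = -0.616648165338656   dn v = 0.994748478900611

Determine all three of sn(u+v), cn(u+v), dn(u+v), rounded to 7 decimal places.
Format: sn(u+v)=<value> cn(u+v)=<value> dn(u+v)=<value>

m = k² = 0.016902860121
D = 1 − m·sn²u·sn²v = 0.9947037952129904
sn(u+v) = (sn u·cn v·dn v + sn v·cn u·dn u)/D = 0.1150150272811529/0.9947037952129904 = 0.1156274137433299
cn(u+v) = (cn u·cn v − sn u·sn v·dn u·dn v)/D = 0.9880319750446553/0.9947037952129904 = 0.9932926563662035
dn(u+v) = (dn u·dn v − m·sn u·sn v·cn u·cn v)/D = 0.9945913942224125/0.9947037952129904 = 0.9998870005411472

sn(u+v)=0.1156274 cn(u+v)=0.9932927 dn(u+v)=0.9998870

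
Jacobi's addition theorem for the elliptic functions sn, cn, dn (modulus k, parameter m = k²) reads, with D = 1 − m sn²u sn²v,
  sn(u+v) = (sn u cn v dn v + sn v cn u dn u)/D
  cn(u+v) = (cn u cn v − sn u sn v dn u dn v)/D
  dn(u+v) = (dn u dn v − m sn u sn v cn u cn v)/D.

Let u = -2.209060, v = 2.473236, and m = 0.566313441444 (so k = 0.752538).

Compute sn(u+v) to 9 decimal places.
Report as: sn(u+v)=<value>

sn u = -0.9809706504377727, cn u = -0.194156078915117, dn u = 0.6745625546929724
sn v = 0.9292514823704763, cn v = -0.3694478075618697, dn v = 0.7148311919663318
m = k² = 0.566313441444
D = 1 − m·sn²u·sn²v = 0.5294178790647485
sn(u+v) = (sn u·cn v·dn v + sn v·cn u·dn u)/D = 0.1373628446326819/0.5294178790647485 = 0.2594601543781302

sn(u+v)=0.259460154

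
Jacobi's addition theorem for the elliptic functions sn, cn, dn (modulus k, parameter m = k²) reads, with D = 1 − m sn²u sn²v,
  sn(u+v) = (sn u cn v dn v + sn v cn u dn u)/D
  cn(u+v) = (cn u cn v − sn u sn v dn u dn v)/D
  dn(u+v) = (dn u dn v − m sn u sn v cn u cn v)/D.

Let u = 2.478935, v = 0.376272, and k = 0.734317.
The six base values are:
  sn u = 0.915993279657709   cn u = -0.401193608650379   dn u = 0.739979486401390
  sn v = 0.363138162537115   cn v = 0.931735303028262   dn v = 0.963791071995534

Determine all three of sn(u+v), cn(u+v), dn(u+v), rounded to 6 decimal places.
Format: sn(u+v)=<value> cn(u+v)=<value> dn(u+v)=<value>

m = k² = 0.539221456489
D = 1 − m·sn²u·sn²v = 0.9403383138150816
sn(u+v) = (sn u·cn v·dn v + sn v·cn u·dn u)/D = 0.714753628977001/0.9403383138150816 = 0.7601026337820346
cn(u+v) = (cn u·cn v − sn u·sn v·dn u·dn v)/D = -0.6110346915624338/0.9403383138150816 = -0.6498030364022733
dn(u+v) = (dn u·dn v − m·sn u·sn v·cn u·cn v)/D = 0.7802323987247825/0.9403383138150816 = 0.8297358379020765

sn(u+v)=0.760103 cn(u+v)=-0.649803 dn(u+v)=0.829736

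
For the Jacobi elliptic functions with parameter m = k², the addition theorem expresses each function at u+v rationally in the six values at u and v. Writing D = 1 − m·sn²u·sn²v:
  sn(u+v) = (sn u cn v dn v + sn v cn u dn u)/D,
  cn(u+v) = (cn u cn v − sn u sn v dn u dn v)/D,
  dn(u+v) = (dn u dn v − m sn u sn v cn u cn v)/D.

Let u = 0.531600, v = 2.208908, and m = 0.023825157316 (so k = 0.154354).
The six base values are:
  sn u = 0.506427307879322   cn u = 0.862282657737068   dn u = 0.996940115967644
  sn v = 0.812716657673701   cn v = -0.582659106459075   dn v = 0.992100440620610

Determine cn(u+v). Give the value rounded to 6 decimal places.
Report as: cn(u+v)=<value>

m = k² = 0.023825157316
D = 1 − m·sn²u·sn²v = 0.9959640262647218
cn(u+v) = (cn u·cn v − sn u·sn v·dn u·dn v)/D = -0.9094979918945543/0.9959640262647218 = -0.9131835768261119

cn(u+v)=-0.913184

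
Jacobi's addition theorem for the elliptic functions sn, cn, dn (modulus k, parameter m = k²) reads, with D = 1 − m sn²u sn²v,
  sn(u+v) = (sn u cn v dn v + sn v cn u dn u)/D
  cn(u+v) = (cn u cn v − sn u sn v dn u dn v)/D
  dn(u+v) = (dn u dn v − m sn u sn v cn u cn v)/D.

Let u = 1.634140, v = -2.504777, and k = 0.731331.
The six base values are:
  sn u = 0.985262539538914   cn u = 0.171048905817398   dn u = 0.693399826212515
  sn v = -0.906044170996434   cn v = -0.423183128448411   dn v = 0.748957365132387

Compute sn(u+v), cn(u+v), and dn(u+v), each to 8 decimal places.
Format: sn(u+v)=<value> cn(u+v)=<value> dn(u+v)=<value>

m = k² = 0.534845031561
D = 1 − m·sn²u·sn²v = 0.5737831167509932
sn(u+v) = (sn u·cn v·dn v + sn v·cn u·dn u)/D = -0.4197367639406004/0.5737831167509932 = -0.731525121055026
cn(u+v) = (cn u·cn v − sn u·sn v·dn u·dn v)/D = 0.3912136424834346/0.5737831167509932 = 0.6818144888937383
dn(u+v) = (dn u·dn v − m·sn u·sn v·cn u·cn v)/D = 0.4847665711027581/0.5737831167509932 = 0.8448602911980313

sn(u+v)=-0.73152512 cn(u+v)=0.68181449 dn(u+v)=0.84486029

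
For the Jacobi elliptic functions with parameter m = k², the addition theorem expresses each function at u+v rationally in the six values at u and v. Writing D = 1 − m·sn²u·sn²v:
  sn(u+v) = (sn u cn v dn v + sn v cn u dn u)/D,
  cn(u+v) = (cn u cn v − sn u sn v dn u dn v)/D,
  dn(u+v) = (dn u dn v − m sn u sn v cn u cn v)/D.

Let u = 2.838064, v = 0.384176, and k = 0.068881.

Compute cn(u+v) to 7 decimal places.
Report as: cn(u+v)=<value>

cn(u+v)=-0.9970438

sn u = 0.302431435069071, cn u = -0.9531711425982546, dn u = 0.9997829949321032
sn v = 0.374754969352813, cn v = 0.9271238929859225, dn v = 0.9996667761661182
m = k² = 0.004744592161
D = 1 − m·sn²u·sn²v = 0.9999390536714831
cn(u+v) = (cn u·cn v − sn u·sn v·dn u·dn v)/D = -0.9969830701148148/0.9999390536714831 = -0.9970438362760062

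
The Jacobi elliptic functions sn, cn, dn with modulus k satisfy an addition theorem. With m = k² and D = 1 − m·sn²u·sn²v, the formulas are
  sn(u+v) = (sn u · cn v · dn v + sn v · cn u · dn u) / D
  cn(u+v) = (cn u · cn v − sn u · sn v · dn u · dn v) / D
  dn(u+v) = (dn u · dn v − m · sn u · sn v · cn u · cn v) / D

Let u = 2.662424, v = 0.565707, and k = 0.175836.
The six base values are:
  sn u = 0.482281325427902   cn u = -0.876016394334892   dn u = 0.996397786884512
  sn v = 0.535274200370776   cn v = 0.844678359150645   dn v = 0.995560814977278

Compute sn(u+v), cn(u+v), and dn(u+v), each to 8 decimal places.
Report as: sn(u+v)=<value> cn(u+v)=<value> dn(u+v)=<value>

m = k² = 0.030918298896
D = 1 − m·sn²u·sn²v = 0.9979395166683582
sn(u+v) = (sn u·cn v·dn v + sn v·cn u·dn u)/D = -0.06165566865660801/0.9979395166683582 = -0.06178297143943828
cn(u+v) = (cn u·cn v − sn u·sn v·dn u·dn v)/D = -0.996033060420578/0.9979395166683582 = -0.9980896074201522
dn(u+v) = (dn u·dn v − m·sn u·sn v·cn u·cn v)/D = 0.9978806268501285/0.9979395166683582 = 0.9999409885897432

sn(u+v)=-0.06178297 cn(u+v)=-0.99808961 dn(u+v)=0.99994099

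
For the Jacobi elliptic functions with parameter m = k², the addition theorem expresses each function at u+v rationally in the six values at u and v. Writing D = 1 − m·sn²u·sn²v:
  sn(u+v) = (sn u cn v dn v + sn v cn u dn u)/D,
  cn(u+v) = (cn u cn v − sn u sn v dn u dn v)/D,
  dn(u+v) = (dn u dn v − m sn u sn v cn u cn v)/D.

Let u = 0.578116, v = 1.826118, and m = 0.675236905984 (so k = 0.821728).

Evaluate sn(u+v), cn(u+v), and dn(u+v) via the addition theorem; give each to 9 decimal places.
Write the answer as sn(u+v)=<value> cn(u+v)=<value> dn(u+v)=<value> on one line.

sn(u+v)=0.977943367 cn(u+v)=-0.208870223 dn(u+v)=0.595165103

sn u = 0.5294460737901072, cn u = 0.8483435948648639, dn u = 0.9004011435069403
sn v = 0.9924765406971441, cn v = 0.1224349466689555, dn v = 0.5786925856821884
m = k² = 0.675236905984
D = 1 − m·sn²u·sn²v = 0.8135595530055355
sn(u+v) = (sn u·cn v·dn v + sn v·cn u·dn u)/D = 0.7956151688740878/0.8135595530055355 = 0.9779433674336983
cn(u+v) = (cn u·cn v − sn u·sn v·dn u·dn v)/D = -0.1699283653308756/0.8135595530055355 = -0.2088702230870607
dn(u+v) = (dn u·dn v − m·sn u·sn v·cn u·cn v)/D = 0.4842022547799953/0.8135595530055355 = 0.5951651025314686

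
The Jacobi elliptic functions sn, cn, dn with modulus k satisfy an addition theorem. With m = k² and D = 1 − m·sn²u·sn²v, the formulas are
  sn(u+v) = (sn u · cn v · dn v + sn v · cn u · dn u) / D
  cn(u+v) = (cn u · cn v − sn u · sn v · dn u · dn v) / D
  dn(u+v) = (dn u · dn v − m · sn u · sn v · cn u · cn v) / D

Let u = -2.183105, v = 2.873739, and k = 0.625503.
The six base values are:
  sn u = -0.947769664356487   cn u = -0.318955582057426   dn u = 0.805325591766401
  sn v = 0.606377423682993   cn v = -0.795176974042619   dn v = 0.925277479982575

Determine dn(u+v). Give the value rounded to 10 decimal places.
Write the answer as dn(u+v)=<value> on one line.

dn(u+v)=0.9212254394

m = k² = 0.391254003009
D = 1 − m·sn²u·sn²v = 0.870773837158969
dn(u+v) = (dn u·dn v − m·sn u·sn v·cn u·cn v)/D = 0.8021790107163619/0.870773837158969 = 0.921225439355863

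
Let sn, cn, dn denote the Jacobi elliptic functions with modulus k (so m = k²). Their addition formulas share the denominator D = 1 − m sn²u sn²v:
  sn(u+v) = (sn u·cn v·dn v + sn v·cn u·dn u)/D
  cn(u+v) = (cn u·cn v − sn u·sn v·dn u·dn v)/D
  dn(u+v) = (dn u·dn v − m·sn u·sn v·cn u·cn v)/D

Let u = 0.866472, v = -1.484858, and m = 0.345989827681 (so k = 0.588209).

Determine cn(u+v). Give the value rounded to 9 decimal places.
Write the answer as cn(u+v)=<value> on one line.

cn(u+v)=0.822039089

sn u = 0.7408856705664241, cn u = 0.6716311660050777, dn u = 0.9000456533495033
sn v = -0.9783244266997784, cn v = 0.2070780435549601, dn v = 0.8178304662306092
m = k² = 0.345989827681
D = 1 − m·sn²u·sn²v = 0.8182261042709625
cn(u+v) = (cn u·cn v − sn u·sn v·dn u·dn v)/D = 0.6726138414643811/0.8182261042709625 = 0.822039089138666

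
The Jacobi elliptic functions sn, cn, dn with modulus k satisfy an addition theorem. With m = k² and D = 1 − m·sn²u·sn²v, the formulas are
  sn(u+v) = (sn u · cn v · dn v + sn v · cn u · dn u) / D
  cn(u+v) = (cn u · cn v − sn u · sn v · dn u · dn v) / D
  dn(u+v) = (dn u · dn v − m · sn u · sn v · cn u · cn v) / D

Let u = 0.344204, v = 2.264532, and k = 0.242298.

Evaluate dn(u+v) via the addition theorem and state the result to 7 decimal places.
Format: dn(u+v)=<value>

dn(u+v)=0.9911784

sn u = 0.3370807475412919, cn u = 0.9414757403337612, dn u = 0.9966590987892491
sn v = 0.7945378910978225, cn v = -0.6072145746026068, dn v = 0.9812940421356428
m = k² = 0.058708320804
D = 1 − m·sn²u·sn²v = 0.9957888880978906
dn(u+v) = (dn u·dn v − m·sn u·sn v·cn u·cn v)/D = 0.9870043906390314/0.9957888880978906 = 0.9911783536009937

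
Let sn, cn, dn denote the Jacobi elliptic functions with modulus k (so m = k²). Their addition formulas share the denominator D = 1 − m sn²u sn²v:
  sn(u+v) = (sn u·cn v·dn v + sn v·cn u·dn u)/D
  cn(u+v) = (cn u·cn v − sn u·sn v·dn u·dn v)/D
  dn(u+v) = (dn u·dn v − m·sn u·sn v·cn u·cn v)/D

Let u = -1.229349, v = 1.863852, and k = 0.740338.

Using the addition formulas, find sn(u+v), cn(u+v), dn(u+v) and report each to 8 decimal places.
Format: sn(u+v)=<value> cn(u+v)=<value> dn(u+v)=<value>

sn(u+v)=0.57543669 cn(u+v)=0.81784633 dn(u+v)=0.90471485

sn u = -0.8930835280247434, cn u = 0.4498908889618429, dn u = 0.7502240669272516
sn v = 0.9997498365798874, cn v = 0.02236658799388932, dn v = 0.6724387264080595
m = k² = 0.548100354244
D = 1 − m·sn²u·sn²v = 0.5630548480458249
sn(u+v) = (sn u·cn v·dn v + sn v·cn u·dn u)/D = 0.324002418384511/0.5630548480458249 = 0.5754366905977544
cn(u+v) = (cn u·cn v − sn u·sn v·dn u·dn v)/D = 0.4604923395550628/0.5630548480458249 = 0.8178463273218901
dn(u+v) = (dn u·dn v − m·sn u·sn v·cn u·cn v)/D = 0.5094040833977515/0.5630548480458249 = 0.9047148517870377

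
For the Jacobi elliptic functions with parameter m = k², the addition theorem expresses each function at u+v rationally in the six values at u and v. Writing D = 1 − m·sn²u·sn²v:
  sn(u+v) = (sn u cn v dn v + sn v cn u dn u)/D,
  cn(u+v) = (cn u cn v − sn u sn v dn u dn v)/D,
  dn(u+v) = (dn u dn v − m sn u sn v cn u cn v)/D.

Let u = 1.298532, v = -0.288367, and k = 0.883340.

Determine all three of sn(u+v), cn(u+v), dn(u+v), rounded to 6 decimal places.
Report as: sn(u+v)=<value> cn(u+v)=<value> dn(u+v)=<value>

sn(u+v)=0.784693 cn(u+v)=0.619884 dn(u+v)=0.720792

sn u = 0.8889176892340641, cn u = 0.4580669620991802, dn u = 0.6192212585827561
sn v = -0.2814541989561005, cn v = 0.959574663009596, dn v = 0.9686011660445231
m = k² = 0.7802895556
D = 1 − m·sn²u·sn²v = 0.9511578969651337
sn(u+v) = (sn u·cn v·dn v + sn v·cn u·dn u)/D = 0.7463672037010959/0.9511578969651337 = 0.7846932734118437
cn(u+v) = (cn u·cn v − sn u·sn v·dn u·dn v)/D = 0.5896077867519582/0.9511578969651337 = 0.6198842365008208
dn(u+v) = (dn u·dn v − m·sn u·sn v·cn u·cn v)/D = 0.6855874282717817/0.9511578969651337 = 0.7207924472469717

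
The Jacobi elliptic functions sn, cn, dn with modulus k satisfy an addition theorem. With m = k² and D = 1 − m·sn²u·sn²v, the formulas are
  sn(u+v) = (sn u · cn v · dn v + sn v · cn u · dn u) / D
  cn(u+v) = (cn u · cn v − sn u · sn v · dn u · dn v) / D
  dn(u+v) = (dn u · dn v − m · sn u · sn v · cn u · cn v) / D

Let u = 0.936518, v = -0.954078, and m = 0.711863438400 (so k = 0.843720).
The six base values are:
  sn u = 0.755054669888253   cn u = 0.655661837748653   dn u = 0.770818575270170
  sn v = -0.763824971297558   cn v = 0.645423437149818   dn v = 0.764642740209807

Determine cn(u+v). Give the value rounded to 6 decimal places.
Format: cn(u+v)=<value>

m = k² = 0.7118634384
D = 1 − m·sn²u·sn²v = 0.7632220867862357
cn(u+v) = (cn u·cn v − sn u·sn v·dn u·dn v)/D = 0.7631044272794694/0.7632220867862357 = 0.9998458384409946

cn(u+v)=0.999846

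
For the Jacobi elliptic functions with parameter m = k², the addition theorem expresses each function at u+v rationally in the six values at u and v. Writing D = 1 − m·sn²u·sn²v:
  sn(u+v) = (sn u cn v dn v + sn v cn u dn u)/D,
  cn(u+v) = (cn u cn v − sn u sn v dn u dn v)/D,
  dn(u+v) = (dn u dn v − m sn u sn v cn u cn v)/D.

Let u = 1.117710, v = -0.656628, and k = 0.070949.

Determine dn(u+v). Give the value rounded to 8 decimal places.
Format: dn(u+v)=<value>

sn u = 0.8987011033496312, cn u = 0.4385616568262158, dn u = 0.9979651368776261
sn v = -0.6102769589472073, cn v = 0.7921881300411845, dn v = 0.9990621784640345
m = k² = 0.005033760601
D = 1 − m·sn²u·sn²v = 0.9984858215746416
dn(u+v) = (dn u·dn v − m·sn u·sn v·cn u·cn v)/D = 0.9979883897231582/0.9984858215746416 = 0.9995018138057294

dn(u+v)=0.99950181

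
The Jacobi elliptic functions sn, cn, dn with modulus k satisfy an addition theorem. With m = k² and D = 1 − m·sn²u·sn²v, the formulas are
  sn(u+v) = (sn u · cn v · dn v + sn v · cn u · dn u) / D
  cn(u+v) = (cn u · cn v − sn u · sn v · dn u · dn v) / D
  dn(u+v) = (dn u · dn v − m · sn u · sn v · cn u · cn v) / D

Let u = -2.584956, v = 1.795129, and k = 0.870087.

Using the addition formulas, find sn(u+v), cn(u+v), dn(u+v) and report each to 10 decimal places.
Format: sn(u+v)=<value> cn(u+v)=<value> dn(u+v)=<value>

sn u = -0.9781745996370182, cn u = -0.2077846303867522, dn u = 0.5250084682157588
sn v = 0.9824353124140122, cn v = 0.1866034751069288, dn v = 0.5189506628573936
m = k² = 0.757051387569
D = 1 − m·sn²u·sn²v = 0.3008569403145655
sn(u+v) = (sn u·cn v·dn v + sn v·cn u·dn u)/D = -0.2018970507912266/0.3008569403145655 = -0.6710732701732928
cn(u+v) = (cn u·cn v − sn u·sn v·dn u·dn v)/D = 0.2230526382207726/0.3008569403145655 = 0.7413910345147982
dn(u+v) = (dn u·dn v − m·sn u·sn v·cn u·cn v)/D = 0.244245066646889/0.3008569403145655 = 0.811831252393629

sn(u+v)=-0.6710732702 cn(u+v)=0.7413910345 dn(u+v)=0.8118312524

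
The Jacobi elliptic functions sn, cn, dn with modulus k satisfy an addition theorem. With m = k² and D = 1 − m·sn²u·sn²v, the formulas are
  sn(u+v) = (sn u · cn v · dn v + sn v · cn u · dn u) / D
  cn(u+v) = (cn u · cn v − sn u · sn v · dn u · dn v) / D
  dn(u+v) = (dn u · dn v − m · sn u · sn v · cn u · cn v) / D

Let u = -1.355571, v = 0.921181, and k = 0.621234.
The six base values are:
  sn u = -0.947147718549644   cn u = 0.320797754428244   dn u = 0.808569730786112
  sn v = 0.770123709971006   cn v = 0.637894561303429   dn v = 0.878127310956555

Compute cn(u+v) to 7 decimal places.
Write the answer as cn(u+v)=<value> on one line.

cn(u+v)=0.9092454

m = k² = 0.385931682756
D = 1 − m·sn²u·sn²v = 0.7946631682803236
cn(u+v) = (cn u·cn v − sn u·sn v·dn u·dn v)/D = 0.7225438059709534/0.7946631682803236 = 0.9092453693739968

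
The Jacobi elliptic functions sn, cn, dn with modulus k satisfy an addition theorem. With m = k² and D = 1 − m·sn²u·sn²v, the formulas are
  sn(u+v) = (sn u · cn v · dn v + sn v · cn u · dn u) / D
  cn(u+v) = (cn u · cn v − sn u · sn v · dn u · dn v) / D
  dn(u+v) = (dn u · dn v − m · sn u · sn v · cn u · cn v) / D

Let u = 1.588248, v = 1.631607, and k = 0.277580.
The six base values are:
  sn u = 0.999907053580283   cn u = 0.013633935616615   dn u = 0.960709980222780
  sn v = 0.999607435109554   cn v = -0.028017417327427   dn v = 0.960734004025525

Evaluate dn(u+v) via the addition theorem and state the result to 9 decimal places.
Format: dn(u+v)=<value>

m = k² = 0.0770506564
D = 1 − m·sn²u·sn²v = 0.9230241377477578
dn(u+v) = (dn u·dn v − m·sn u·sn v·cn u·cn v)/D = 0.9230161641182718/0.9230241377477578 = 0.9999913614074

dn(u+v)=0.999991361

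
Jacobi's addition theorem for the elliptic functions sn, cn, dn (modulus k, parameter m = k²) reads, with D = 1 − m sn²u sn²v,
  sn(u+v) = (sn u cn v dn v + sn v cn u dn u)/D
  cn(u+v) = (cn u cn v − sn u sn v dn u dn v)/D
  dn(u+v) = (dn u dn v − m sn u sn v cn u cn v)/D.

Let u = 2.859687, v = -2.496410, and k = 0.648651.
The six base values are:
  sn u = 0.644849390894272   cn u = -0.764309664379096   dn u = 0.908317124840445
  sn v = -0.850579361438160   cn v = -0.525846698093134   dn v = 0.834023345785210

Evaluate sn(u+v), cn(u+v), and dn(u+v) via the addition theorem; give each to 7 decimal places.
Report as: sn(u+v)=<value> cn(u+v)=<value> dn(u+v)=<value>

m = k² = 0.420748119801
D = 1 − m·sn²u·sn²v = 0.8734190201196509
sn(u+v) = (sn u·cn v·dn v + sn v·cn u·dn u)/D = 0.3076918564982812/0.8734190201196509 = 0.3522843554015231
cn(u+v) = (cn u·cn v − sn u·sn v·dn u·dn v)/D = 0.8174267588912247/0.8734190201196509 = 0.9358930136181877
dn(u+v) = (dn u·dn v − m·sn u·sn v·cn u·cn v)/D = 0.8503098023726928/0.8734190201196509 = 0.9735416595990864

sn(u+v)=0.3522844 cn(u+v)=0.9358930 dn(u+v)=0.9735417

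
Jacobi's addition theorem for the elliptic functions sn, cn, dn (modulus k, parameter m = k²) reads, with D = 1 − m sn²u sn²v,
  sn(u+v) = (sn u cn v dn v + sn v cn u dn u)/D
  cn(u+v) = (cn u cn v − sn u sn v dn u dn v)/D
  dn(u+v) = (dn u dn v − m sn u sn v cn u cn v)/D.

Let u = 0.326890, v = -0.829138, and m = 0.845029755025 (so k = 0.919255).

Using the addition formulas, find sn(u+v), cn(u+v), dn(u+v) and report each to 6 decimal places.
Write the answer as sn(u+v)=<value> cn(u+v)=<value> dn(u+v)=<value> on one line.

sn u = 0.3165538529763006, cn u = 0.9485745401210485, dn u = 0.9567249654461538
sn v = -0.689063899060635, cn v = 0.7247005885269827, dn v = 0.7738037340884535
m = k² = 0.845029755025
D = 1 − m·sn²u·sn²v = 0.9597944318126606
sn(u+v) = (sn u·cn v·dn v + sn v·cn u·dn u)/D = -0.4478268662283945/0.9597944318126606 = -0.4665862307438397
cn(u+v) = (cn u·cn v − sn u·sn v·dn u·dn v)/D = 0.8489148657095384/0.9597944318126606 = 0.8844757143530038
dn(u+v) = (dn u·dn v − m·sn u·sn v·cn u·cn v)/D = 0.8670268517831606/0.9597944318126606 = 0.9033464073611057

sn(u+v)=-0.466586 cn(u+v)=0.884476 dn(u+v)=0.903346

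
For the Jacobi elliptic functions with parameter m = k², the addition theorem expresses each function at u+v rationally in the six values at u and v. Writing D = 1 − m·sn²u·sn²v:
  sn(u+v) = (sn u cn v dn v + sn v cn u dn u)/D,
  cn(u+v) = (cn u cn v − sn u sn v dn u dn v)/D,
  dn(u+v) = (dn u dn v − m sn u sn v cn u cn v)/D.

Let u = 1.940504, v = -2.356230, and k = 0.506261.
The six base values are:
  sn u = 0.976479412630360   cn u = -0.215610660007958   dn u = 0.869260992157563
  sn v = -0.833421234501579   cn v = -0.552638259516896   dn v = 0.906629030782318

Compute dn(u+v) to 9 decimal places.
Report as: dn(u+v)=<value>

dn(u+v)=0.979161272

m = k² = 0.256300200121
D = 1 − m·sn²u·sn²v = 0.8302521621900987
dn(u+v) = (dn u·dn v − m·sn u·sn v·cn u·cn v)/D = 0.8129507633100079/0.8302521621900987 = 0.9791612721194825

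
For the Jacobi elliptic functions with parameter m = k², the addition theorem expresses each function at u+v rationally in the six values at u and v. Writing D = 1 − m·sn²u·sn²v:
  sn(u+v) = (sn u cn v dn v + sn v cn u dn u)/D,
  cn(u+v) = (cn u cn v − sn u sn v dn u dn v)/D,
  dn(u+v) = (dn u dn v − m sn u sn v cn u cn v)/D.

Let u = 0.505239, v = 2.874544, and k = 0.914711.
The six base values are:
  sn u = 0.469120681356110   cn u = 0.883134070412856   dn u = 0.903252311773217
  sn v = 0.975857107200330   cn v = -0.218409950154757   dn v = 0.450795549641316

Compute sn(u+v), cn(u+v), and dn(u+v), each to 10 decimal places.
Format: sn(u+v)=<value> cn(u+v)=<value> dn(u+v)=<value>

sn(u+v)=0.8879485747 cn(u+v)=-0.4599427450 dn(u+v)=0.5833563537

m = k² = 0.836696213521
D = 1 − m·sn²u·sn²v = 0.8246485258437514
sn(u+v) = (sn u·cn v·dn v + sn v·cn u·dn u)/D = 0.7322454831613533/0.8246485258437514 = 0.8879485747120513
cn(u+v) = (cn u·cn v − sn u·sn v·dn u·dn v)/D = -0.3792911066266498/0.8246485258437514 = -0.4599427449877175
dn(u+v) = (dn u·dn v − m·sn u·sn v·cn u·cn v)/D = 0.4810639570869755/0.8246485258437514 = 0.5833563536596003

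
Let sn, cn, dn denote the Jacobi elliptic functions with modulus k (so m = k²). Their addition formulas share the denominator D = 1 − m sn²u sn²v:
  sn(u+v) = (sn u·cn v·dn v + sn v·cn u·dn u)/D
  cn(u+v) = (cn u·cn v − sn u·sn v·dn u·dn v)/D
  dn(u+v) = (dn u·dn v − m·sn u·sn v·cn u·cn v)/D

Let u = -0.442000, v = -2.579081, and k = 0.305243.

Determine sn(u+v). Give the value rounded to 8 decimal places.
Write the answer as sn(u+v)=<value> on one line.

sn u = -0.426583071005046, cn u = 0.9044483863283211, dn u = 0.9914862410644793
sn v = -0.5940229684719913, cn v = -0.8044480796967096, dn v = 0.9834238999326966
m = k² = 0.093173289049
D = 1 − m·sn²u·sn²v = 0.994017191048028
sn(u+v) = (sn u·cn v·dn v + sn v·cn u·dn u)/D = -0.1952133740082197/0.994017191048028 = -0.1963883278541684

sn(u+v)=-0.19638833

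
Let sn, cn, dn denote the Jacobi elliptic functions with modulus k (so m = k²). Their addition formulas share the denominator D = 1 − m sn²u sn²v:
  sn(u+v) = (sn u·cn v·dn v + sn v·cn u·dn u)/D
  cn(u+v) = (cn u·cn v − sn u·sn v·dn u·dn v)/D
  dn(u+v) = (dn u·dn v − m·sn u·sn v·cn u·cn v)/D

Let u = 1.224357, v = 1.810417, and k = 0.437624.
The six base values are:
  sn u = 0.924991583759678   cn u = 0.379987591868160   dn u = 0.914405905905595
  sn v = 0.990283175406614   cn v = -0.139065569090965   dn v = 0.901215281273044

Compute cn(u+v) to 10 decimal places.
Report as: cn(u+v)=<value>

m = k² = 0.191514765376
D = 1 − m·sn²u·sn²v = 0.8393071229631488
cn(u+v) = (cn u·cn v − sn u·sn v·dn u·dn v)/D = -0.8077003030160508/0.8393071229631488 = -0.9623417708698682

cn(u+v)=-0.9623417709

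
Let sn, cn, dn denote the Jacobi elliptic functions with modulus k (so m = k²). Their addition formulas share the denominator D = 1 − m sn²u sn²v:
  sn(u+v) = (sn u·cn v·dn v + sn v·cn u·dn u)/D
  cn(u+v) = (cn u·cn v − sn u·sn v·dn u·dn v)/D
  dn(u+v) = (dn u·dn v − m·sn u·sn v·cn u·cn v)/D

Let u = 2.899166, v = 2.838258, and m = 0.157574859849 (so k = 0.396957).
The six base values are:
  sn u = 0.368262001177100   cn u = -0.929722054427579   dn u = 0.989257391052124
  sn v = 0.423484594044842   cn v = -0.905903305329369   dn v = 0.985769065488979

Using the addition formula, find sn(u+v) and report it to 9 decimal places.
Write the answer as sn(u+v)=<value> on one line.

m = k² = 0.157574859849
D = 1 − m·sn²u·sn²v = 0.9961675545787063
sn(u+v) = (sn u·cn v·dn v + sn v·cn u·dn u)/D = -0.7183555403162265/0.9961675545787063 = -0.7211191902551268

sn(u+v)=-0.721119190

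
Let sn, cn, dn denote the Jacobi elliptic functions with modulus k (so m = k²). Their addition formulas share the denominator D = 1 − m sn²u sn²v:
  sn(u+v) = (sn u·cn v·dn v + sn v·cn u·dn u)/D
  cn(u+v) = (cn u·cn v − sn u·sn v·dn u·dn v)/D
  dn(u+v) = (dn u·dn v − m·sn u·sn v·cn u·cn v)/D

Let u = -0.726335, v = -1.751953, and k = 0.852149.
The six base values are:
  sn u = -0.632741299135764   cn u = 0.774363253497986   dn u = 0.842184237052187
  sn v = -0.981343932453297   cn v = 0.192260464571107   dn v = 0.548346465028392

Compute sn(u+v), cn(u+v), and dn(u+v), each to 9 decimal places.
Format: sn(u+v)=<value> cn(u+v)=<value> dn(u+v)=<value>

sn(u+v)=-0.981495144 cn(u+v)=-0.191487028 dn(u+v)=0.548149906

m = k² = 0.726157918201
D = 1 − m·sn²u·sn²v = 0.7200206993867757
sn(u+v) = (sn u·cn v·dn v + sn v·cn u·dn u)/D = -0.7066968201121226/0.7200206993867757 = -0.9814951441173834
cn(u+v) = (cn u·cn v − sn u·sn v·dn u·dn v)/D = -0.1378746241657104/0.7200206993867757 = -0.1914870284745076
dn(u+v) = (dn u·dn v − m·sn u·sn v·cn u·cn v)/D = 0.3946792784032769/0.7200206993867757 = 0.5481499056060691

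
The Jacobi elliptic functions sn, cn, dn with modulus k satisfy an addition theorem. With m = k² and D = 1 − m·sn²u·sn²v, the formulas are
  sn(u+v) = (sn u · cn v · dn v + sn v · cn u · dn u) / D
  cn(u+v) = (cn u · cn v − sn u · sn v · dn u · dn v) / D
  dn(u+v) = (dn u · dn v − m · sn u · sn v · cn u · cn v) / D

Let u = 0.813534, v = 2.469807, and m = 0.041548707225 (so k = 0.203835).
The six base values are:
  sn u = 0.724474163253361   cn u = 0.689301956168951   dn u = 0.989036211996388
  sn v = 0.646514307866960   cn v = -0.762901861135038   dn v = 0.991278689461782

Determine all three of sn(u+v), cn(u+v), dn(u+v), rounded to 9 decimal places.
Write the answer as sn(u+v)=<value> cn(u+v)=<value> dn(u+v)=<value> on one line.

sn(u+v)=-0.108110191 cn(u+v)=-0.994138917 dn(u+v)=0.999757164

m = k² = 0.041548707225
D = 1 − m·sn²u·sn²v = 0.990884938557453
sn(u+v) = (sn u·cn v·dn v + sn v·cn u·dn u)/D = -0.1071247603179563/0.990884938557453 = -0.1081101913547201
cn(u+v) = (cn u·cn v − sn u·sn v·dn u·dn v)/D = -0.9850772798043958/0.990884938557453 = -0.9941389171163383
dn(u+v) = (dn u·dn v − m·sn u·sn v·cn u·cn v)/D = 0.9906443157700312/0.990884938557453 = 0.9997571637451952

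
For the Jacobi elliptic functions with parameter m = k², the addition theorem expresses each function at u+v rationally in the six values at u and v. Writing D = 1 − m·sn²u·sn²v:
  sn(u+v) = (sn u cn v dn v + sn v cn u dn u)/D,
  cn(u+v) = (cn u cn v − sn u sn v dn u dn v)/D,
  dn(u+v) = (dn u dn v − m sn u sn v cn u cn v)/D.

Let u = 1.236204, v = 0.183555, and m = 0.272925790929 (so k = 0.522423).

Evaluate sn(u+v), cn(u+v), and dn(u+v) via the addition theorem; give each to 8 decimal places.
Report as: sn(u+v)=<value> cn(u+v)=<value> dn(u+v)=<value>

sn(u+v)=0.97171434 cn(u+v)=0.23615937 dn(u+v)=0.86156580

sn u = 0.9219086981244772, cn u = 0.3874072176953233, dn u = 0.8763766882081394
sn v = 0.1822513838823129, cn v = 0.9832519682527881, dn v = 0.9954569880840098
m = k² = 0.272925790929
D = 1 − m·sn²u·sn²v = 0.9922951875427631
sn(u+v) = (sn u·cn v·dn v + sn v·cn u·dn u)/D = 0.964227460211084/0.9922951875427631 = 0.971714336939209
cn(u+v) = (cn u·cn v − sn u·sn v·dn u·dn v)/D = 0.2343398049743357/0.9922951875427631 = 0.236159368619569
dn(u+v) = (dn u·dn v − m·sn u·sn v·cn u·cn v)/D = 0.8549275931441467/0.9922951875427631 = 0.8615657960220668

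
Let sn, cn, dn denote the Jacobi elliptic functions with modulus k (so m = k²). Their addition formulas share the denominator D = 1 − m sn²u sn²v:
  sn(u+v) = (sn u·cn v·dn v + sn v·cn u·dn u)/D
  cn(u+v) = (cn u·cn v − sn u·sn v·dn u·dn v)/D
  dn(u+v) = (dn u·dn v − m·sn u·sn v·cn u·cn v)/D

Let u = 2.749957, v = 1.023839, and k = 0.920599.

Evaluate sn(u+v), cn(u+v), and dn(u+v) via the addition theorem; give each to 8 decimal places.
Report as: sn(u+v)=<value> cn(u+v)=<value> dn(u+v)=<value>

sn u = 0.9892598798416428, cn u = -0.1461673360764931, dn u = 0.4130427089332423
sn v = 0.7848952447656317, cn v = 0.6196284812242729, dn v = 0.6912938131951392
m = k² = 0.847502518801
D = 1 − m·sn²u·sn²v = 0.4890420201362124
sn(u+v) = (sn u·cn v·dn v + sn v·cn u·dn u)/D = 0.3763580979277353/0.4890420201362124 = 0.769582331233845
cn(u+v) = (cn u·cn v − sn u·sn v·dn u·dn v)/D = -0.3122766074862553/0.4890420201362124 = -0.6385475984237044
dn(u+v) = (dn u·dn v − m·sn u·sn v·cn u·cn v)/D = 0.3451336683555539/0.4890420201362124 = 0.7057341785465064

sn(u+v)=0.76958233 cn(u+v)=-0.63854760 dn(u+v)=0.70573418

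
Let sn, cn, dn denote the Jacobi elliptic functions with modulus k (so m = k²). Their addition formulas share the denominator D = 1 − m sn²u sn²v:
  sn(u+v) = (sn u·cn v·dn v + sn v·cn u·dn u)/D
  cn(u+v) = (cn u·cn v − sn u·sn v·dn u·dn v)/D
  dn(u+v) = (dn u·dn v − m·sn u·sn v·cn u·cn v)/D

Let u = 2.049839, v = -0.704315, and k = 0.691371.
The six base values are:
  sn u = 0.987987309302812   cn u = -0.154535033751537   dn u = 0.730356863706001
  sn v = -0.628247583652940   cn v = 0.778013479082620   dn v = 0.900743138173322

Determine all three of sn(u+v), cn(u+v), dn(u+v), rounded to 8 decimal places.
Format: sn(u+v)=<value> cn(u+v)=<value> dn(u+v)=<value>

sn(u+v)=0.93557086 cn(u+v)=0.35313902 dn(u+v)=0.76263714

m = k² = 0.477993859641
D = 1 − m·sn²u·sn²v = 0.8158436478512182
sn(u+v) = (sn u·cn v·dn v + sn v·cn u·dn u)/D = 0.7632795430305303/0.8158436478512182 = 0.9355708597362594
cn(u+v) = (cn u·cn v − sn u·sn v·dn u·dn v)/D = 0.2881062250807633/0.8158436478512182 = 0.3531390185356986
dn(u+v) = (dn u·dn v − m·sn u·sn v·cn u·cn v)/D = 0.622192662459981/0.8158436478512182 = 0.7626371353122891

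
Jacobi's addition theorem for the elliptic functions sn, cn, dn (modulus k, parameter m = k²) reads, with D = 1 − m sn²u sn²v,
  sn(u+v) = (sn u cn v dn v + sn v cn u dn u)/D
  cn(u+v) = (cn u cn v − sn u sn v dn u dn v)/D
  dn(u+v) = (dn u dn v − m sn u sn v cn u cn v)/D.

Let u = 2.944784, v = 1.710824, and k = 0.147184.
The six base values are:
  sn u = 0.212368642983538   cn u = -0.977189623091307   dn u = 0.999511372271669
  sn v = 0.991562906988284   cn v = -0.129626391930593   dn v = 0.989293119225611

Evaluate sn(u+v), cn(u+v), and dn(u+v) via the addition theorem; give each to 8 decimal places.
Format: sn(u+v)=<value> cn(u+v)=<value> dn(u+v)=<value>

sn(u+v)=-0.99666276 cn(u+v)=-0.08162930 dn(u+v)=0.98918210

m = k² = 0.021663129856
D = 1 − m·sn²u·sn²v = 0.9990394001134489
sn(u+v) = (sn u·cn v·dn v + sn v·cn u·dn u)/D = -0.9957053656801507/0.9990394001134489 = -0.9966627598141579
cn(u+v) = (cn u·cn v − sn u·sn v·dn u·dn v)/D = -0.08155089045986724/0.9990394001134489 = -0.08162930355960584
dn(u+v) = (dn u·dn v − m·sn u·sn v·cn u·cn v)/D = 0.9882318877736626/0.9990394001134489 = 0.9891820959828421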